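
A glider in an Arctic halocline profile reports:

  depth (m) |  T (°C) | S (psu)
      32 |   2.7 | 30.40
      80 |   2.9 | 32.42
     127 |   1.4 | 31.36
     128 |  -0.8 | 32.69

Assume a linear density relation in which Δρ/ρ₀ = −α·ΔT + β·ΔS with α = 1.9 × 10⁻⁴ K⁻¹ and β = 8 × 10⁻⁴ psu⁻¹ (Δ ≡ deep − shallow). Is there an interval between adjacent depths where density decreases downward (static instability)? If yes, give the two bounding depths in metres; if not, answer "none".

Evaluate Δρ/ρ₀ = −αΔT + βΔS across each adjacent pair:
  32–80 m: −αΔT+βΔS = −(1.9 × 10⁻⁴)(+0.2)+(8 × 10⁻⁴)(+2.02) = 1.6 × 10⁻³ → stable
  80–127 m: −αΔT+βΔS = −(1.9 × 10⁻⁴)(-1.5)+(8 × 10⁻⁴)(-1.06) = -5.6 × 10⁻⁴ → UNSTABLE
  127–128 m: −αΔT+βΔS = −(1.9 × 10⁻⁴)(-2.2)+(8 × 10⁻⁴)(+1.33) = 1.5 × 10⁻³ → stable
The 80–127 m interval has Δρ < 0: lighter water underlies denser water.

80–127 m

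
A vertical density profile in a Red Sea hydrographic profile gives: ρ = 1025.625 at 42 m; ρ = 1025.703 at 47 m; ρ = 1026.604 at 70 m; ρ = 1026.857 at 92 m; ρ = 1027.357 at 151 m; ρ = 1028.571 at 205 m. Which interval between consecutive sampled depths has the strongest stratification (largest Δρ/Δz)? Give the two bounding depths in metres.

47–70 m

Compute the density gradient over each adjacent pair:
  42–47 m: Δρ/Δz = 0.078/5 = 0.016 kg m⁻⁴
  47–70 m: Δρ/Δz = 0.901/23 = 0.039 kg m⁻⁴
  70–92 m: Δρ/Δz = 0.253/22 = 0.011 kg m⁻⁴
  92–151 m: Δρ/Δz = 0.500/59 = 8.5 × 10⁻³ kg m⁻⁴
  151–205 m: Δρ/Δz = 1.214/54 = 0.022 kg m⁻⁴
The largest gradient is in the 47–70 m interval — the pycnocline.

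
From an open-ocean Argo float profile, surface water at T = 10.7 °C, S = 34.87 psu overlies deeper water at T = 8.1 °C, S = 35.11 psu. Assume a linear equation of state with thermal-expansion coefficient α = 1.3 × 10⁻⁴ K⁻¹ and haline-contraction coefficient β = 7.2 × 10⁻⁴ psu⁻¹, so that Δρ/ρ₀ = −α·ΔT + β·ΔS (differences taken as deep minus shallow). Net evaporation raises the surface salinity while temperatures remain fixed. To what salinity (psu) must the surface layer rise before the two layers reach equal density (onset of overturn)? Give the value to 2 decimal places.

35.58 psu

Neutral buoyancy requires −α(T_deep − T_surf) + β(S_deep − S_surf′) = 0.
S_surf′ = S_deep − (α/β)·ΔT = 35.11 − (1.3 × 10⁻⁴/7.2 × 10⁻⁴)·(-2.6) = 35.5794 psu.
Increase required: 35.5794 − 34.87 = 0.7094 psu.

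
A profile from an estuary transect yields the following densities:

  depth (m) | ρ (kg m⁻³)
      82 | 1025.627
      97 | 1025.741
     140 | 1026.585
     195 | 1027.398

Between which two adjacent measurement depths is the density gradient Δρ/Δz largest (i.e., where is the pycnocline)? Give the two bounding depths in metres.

Compute the density gradient over each adjacent pair:
  82–97 m: Δρ/Δz = 0.114/15 = 7.6 × 10⁻³ kg m⁻⁴
  97–140 m: Δρ/Δz = 0.844/43 = 0.020 kg m⁻⁴
  140–195 m: Δρ/Δz = 0.813/55 = 0.015 kg m⁻⁴
The largest gradient is in the 97–140 m interval — the pycnocline.

97–140 m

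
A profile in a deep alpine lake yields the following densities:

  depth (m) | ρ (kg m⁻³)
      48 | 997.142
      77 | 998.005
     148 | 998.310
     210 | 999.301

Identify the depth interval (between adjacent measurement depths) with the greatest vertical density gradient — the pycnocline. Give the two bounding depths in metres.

48–77 m

Compute the density gradient over each adjacent pair:
  48–77 m: Δρ/Δz = 0.863/29 = 0.030 kg m⁻⁴
  77–148 m: Δρ/Δz = 0.305/71 = 4.3 × 10⁻³ kg m⁻⁴
  148–210 m: Δρ/Δz = 0.991/62 = 0.016 kg m⁻⁴
The largest gradient is in the 48–77 m interval — the pycnocline.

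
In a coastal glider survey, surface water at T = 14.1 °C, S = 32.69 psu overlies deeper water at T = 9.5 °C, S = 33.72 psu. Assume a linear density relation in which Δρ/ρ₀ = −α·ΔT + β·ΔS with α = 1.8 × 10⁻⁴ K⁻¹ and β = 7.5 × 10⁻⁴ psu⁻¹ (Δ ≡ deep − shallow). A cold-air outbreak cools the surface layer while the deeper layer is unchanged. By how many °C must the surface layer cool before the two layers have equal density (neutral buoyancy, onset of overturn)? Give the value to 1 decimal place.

Neutral buoyancy requires Δρ = 0, i.e. −α(T_deep − T_surf′) + β(S_deep − S_surf) = 0.
T_surf′ = T_deep − (β/α)·ΔS = 9.5 − (7.5 × 10⁻⁴/1.8 × 10⁻⁴)·(+1.03) = 5.208 °C.
Cooling required: 14.1 − (5.208) = 8.892 °C.

8.9 °C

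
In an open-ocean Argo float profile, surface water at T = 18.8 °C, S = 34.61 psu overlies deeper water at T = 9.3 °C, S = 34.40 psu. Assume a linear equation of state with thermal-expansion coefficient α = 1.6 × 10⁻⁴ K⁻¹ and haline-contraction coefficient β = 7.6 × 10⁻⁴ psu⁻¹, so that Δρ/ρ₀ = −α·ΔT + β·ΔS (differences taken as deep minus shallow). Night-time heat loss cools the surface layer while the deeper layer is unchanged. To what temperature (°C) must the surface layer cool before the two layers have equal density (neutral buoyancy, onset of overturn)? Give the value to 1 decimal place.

Neutral buoyancy requires Δρ = 0, i.e. −α(T_deep − T_surf′) + β(S_deep − S_surf) = 0.
T_surf′ = T_deep − (β/α)·ΔS = 9.3 − (7.6 × 10⁻⁴/1.6 × 10⁻⁴)·(-0.21) = 10.298 °C.
Cooling required: 18.8 − (10.298) = 8.502 °C.

10.3 °C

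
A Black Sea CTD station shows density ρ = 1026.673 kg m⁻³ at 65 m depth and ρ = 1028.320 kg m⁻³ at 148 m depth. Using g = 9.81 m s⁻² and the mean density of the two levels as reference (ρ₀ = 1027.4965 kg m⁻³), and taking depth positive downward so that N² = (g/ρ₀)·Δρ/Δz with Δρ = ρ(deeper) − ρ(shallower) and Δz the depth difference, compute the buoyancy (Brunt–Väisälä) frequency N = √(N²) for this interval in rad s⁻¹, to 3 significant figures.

Δρ = 1028.320 − 1026.673 = 1.647 kg m⁻³ over Δz = 148 − 65 = 83 m.
N² = (9.81/1027.4965) × (1.647/83) = 1.8945 × 10⁻⁴ s⁻².
N = √(1.8945 × 10⁻⁴) = 0.013764 rad s⁻¹ ≈ 0.0138 rad s⁻¹.

0.0138 rad s⁻¹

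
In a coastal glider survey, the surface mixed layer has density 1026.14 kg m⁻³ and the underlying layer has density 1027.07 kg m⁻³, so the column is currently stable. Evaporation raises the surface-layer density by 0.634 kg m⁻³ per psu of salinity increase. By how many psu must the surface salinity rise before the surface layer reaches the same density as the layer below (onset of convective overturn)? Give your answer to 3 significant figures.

Density deficit of the surface layer: 1027.07 − 1026.14 = 0.93 kg m⁻³.
Required change = 0.93 / 0.634 = 1.47 psu.

1.47 psu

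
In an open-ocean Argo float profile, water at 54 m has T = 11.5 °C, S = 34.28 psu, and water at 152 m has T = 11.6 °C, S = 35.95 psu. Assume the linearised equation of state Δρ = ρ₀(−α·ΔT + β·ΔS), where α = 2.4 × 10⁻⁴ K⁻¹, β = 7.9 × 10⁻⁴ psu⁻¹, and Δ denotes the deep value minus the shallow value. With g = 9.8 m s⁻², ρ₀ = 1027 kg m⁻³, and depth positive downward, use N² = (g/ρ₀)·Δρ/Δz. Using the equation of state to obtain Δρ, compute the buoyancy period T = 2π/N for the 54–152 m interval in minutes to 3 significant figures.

9.20 min

ΔT = +0.1 K, ΔS = +1.67 psu (deep − shallow).
Δρ/ρ₀ = −αΔT + βΔS = -2.40 × 10⁻⁵ + 1.3193 × 10⁻³ = 1.2953 × 10⁻³, so Δρ ≈ 1.330 kg m⁻³.
N² = (g/ρ₀)·Δρ/Δz = g·(Δρ/ρ₀)/Δz = 9.8 × 1.2953 × 10⁻³ / 98 = 1.2953 × 10⁻⁴ s⁻².
N = √(1.2953 × 10⁻⁴) = 0.011381 rad s⁻¹ → T = 2π/N = 552.08 s = 9.2013 min ≈ 9.20 min.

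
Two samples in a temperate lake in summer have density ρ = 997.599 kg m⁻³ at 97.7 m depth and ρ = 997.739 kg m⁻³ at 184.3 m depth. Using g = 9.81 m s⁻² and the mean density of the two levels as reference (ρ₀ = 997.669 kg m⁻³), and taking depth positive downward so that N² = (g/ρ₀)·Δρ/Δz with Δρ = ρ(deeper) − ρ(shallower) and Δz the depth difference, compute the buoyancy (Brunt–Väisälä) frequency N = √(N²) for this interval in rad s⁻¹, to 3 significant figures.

Δρ = 997.739 − 997.599 = 0.140 kg m⁻³ over Δz = 184.3 − 97.7 = 86.6 m.
N² = (9.81/997.669) × (0.140/86.6) = 1.5896 × 10⁻⁵ s⁻².
N = √(1.5896 × 10⁻⁵) = 3.9870 × 10⁻³ rad s⁻¹ ≈ 3.99 × 10⁻³ rad s⁻¹.

3.99 × 10⁻³ rad s⁻¹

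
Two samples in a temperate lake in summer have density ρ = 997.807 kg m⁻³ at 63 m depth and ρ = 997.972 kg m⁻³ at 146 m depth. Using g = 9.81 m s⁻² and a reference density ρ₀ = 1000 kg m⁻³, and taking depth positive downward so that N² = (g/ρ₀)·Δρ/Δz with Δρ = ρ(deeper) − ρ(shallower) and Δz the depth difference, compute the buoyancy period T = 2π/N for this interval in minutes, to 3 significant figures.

23.7 min

Δρ = 997.972 − 997.807 = 0.165 kg m⁻³ over Δz = 146 − 63 = 83 m.
N² = (9.81/1000) × (0.165/83) = 1.9502 × 10⁻⁵ s⁻².
N = √(1.9502 × 10⁻⁵) = 4.4161 × 10⁻³ rad s⁻¹, so T = 2π/N = 1.4228 × 10³ s = 23.713 min ≈ 23.7 min.
N² > 0, so the interval is statically stable.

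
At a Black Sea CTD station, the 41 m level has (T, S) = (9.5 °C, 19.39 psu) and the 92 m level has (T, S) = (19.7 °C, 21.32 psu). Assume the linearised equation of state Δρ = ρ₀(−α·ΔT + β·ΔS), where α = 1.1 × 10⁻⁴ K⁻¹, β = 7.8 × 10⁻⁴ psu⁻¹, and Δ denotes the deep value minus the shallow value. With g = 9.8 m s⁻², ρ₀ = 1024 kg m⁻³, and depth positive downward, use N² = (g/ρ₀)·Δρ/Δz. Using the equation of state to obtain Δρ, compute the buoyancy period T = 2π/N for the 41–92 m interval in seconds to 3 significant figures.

ΔT = +10.2 K, ΔS = +1.93 psu (deep − shallow).
Δρ/ρ₀ = −αΔT + βΔS = -1.122 × 10⁻³ + 1.5054 × 10⁻³ = 3.834 × 10⁻⁴, so Δρ ≈ 0.3926 kg m⁻³.
N² = (g/ρ₀)·Δρ/Δz = g·(Δρ/ρ₀)/Δz = 9.8 × 3.834 × 10⁻⁴ / 51 = 7.3673 × 10⁻⁵ s⁻².
N = √(7.3673 × 10⁻⁵) = 8.5833 × 10⁻³ rad s⁻¹ → T = 2π/N = 732.02 s ≈ 732 s.

732 s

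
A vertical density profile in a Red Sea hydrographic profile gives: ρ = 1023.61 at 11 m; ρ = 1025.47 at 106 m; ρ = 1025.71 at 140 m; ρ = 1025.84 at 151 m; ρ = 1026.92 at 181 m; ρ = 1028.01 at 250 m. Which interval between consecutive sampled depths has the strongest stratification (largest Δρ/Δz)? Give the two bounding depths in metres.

151–181 m

Compute the density gradient over each adjacent pair:
  11–106 m: Δρ/Δz = 1.86/95 = 0.020 kg m⁻⁴
  106–140 m: Δρ/Δz = 0.24/34 = 7.1 × 10⁻³ kg m⁻⁴
  140–151 m: Δρ/Δz = 0.13/11 = 0.012 kg m⁻⁴
  151–181 m: Δρ/Δz = 1.08/30 = 0.036 kg m⁻⁴
  181–250 m: Δρ/Δz = 1.09/69 = 0.016 kg m⁻⁴
The largest gradient is in the 151–181 m interval — the pycnocline.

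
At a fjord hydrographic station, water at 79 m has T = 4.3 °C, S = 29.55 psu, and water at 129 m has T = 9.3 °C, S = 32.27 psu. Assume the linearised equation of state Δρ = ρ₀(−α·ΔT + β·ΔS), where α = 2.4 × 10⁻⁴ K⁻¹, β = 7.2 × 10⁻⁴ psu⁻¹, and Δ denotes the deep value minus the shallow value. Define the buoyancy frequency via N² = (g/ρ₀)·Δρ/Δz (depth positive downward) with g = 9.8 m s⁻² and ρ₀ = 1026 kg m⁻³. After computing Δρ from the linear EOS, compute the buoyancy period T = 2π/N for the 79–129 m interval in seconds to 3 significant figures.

515 s

ΔT = +5.0 K, ΔS = +2.72 psu (deep − shallow).
Δρ/ρ₀ = −αΔT + βΔS = -1.20 × 10⁻³ + 1.9584 × 10⁻³ = 7.584 × 10⁻⁴, so Δρ ≈ 0.7781 kg m⁻³.
N² = (g/ρ₀)·Δρ/Δz = g·(Δρ/ρ₀)/Δz = 9.8 × 7.584 × 10⁻⁴ / 50 = 1.4865 × 10⁻⁴ s⁻².
N = √(1.4865 × 10⁻⁴) = 0.012192 rad s⁻¹ → T = 2π/N = 515.35 s ≈ 515 s.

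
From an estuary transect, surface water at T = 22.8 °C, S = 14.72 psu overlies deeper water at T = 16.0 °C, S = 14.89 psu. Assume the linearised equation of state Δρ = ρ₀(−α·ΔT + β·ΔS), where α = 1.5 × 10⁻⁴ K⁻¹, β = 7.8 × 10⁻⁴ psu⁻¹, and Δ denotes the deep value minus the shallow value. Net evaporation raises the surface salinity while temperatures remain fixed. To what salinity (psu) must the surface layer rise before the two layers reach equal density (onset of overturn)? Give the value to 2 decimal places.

Neutral buoyancy requires −α(T_deep − T_surf) + β(S_deep − S_surf′) = 0.
S_surf′ = S_deep − (α/β)·ΔT = 14.89 − (1.5 × 10⁻⁴/7.8 × 10⁻⁴)·(-6.8) = 16.1977 psu.
Increase required: 16.1977 − 14.72 = 1.4777 psu.

16.20 psu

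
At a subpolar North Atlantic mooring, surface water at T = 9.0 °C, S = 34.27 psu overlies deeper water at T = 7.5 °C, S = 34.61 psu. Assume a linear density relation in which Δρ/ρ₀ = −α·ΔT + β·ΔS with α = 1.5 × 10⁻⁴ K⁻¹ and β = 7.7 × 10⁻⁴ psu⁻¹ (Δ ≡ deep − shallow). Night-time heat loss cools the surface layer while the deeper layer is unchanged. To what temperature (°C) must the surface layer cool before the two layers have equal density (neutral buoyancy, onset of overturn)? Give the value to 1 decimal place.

Neutral buoyancy requires Δρ = 0, i.e. −α(T_deep − T_surf′) + β(S_deep − S_surf) = 0.
T_surf′ = T_deep − (β/α)·ΔS = 7.5 − (7.7 × 10⁻⁴/1.5 × 10⁻⁴)·(+0.34) = 5.755 °C.
Cooling required: 9.0 − (5.755) = 3.245 °C.

5.8 °C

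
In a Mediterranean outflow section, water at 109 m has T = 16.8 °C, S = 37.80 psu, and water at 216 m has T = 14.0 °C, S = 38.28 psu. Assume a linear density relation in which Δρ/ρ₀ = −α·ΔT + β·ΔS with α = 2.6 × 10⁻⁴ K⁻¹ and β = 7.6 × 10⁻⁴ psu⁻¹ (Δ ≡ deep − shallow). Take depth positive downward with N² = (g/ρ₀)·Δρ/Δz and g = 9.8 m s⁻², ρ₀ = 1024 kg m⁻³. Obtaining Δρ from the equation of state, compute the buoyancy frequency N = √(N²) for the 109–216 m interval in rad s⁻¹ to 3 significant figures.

0.0100 rad s⁻¹

ΔT = -2.8 K, ΔS = +0.48 psu (deep − shallow).
Δρ/ρ₀ = −αΔT + βΔS = 7.28 × 10⁻⁴ + 3.648 × 10⁻⁴ = 1.0928 × 10⁻³, so Δρ ≈ 1.119 kg m⁻³.
N² = (g/ρ₀)·Δρ/Δz = g·(Δρ/ρ₀)/Δz = 9.8 × 1.0928 × 10⁻³ / 107 = 1.0009 × 10⁻⁴ s⁻².
N = √(1.0009 × 10⁻⁴) = 0.010004 rad s⁻¹ ≈ 0.0100 rad s⁻¹.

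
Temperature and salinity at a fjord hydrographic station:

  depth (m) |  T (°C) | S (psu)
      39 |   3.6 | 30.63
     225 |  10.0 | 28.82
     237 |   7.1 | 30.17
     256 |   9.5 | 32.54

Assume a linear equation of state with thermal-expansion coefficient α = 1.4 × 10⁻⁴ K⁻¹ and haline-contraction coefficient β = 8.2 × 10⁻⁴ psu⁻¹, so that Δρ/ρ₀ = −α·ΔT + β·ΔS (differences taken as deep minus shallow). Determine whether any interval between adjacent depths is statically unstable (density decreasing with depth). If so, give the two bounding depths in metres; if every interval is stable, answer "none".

39–225 m

Evaluate Δρ/ρ₀ = −αΔT + βΔS across each adjacent pair:
  39–225 m: −αΔT+βΔS = −(1.4 × 10⁻⁴)(+6.4)+(8.2 × 10⁻⁴)(-1.81) = -2.4 × 10⁻³ → UNSTABLE
  225–237 m: −αΔT+βΔS = −(1.4 × 10⁻⁴)(-2.9)+(8.2 × 10⁻⁴)(+1.35) = 1.5 × 10⁻³ → stable
  237–256 m: −αΔT+βΔS = −(1.4 × 10⁻⁴)(+2.4)+(8.2 × 10⁻⁴)(+2.37) = 1.6 × 10⁻³ → stable
The 39–225 m interval has Δρ < 0: lighter water underlies denser water.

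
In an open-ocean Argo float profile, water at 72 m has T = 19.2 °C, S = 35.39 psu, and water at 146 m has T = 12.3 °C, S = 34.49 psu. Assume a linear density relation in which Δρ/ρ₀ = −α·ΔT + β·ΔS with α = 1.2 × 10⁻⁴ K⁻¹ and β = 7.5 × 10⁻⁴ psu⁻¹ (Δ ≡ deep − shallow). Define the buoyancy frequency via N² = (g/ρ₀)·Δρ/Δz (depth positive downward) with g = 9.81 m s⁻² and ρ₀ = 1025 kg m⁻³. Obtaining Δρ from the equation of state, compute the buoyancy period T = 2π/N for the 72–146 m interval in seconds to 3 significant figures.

ΔT = -6.9 K, ΔS = -0.90 psu (deep − shallow).
Δρ/ρ₀ = −αΔT + βΔS = 8.28 × 10⁻⁴ − 6.75 × 10⁻⁴ = 1.53 × 10⁻⁴, so Δρ ≈ 0.1568 kg m⁻³.
N² = (g/ρ₀)·Δρ/Δz = g·(Δρ/ρ₀)/Δz = 9.81 × 1.53 × 10⁻⁴ / 74 = 2.0283 × 10⁻⁵ s⁻².
N = √(2.0283 × 10⁻⁵) = 4.5037 × 10⁻³ rad s⁻¹ → T = 2π/N = 1.3951 × 10³ s ≈ 1.40 × 10³ s.

1.40 × 10³ s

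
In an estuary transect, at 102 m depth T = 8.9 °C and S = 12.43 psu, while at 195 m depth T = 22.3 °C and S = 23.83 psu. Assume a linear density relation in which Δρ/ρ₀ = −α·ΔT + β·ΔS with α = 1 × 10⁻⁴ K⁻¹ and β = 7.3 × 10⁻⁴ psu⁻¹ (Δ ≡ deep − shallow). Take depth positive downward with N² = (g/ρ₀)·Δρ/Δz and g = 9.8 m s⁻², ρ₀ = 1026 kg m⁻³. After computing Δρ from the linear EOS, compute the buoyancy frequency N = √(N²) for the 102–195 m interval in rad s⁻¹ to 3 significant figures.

ΔT = +13.4 K, ΔS = +11.40 psu (deep − shallow).
Δρ/ρ₀ = −αΔT + βΔS = -1.34 × 10⁻³ + 8.322 × 10⁻³ = 6.982 × 10⁻³, so Δρ ≈ 7.164 kg m⁻³.
N² = (g/ρ₀)·Δρ/Δz = g·(Δρ/ρ₀)/Δz = 9.8 × 6.982 × 10⁻³ / 93 = 7.3574 × 10⁻⁴ s⁻².
N = √(7.3574 × 10⁻⁴) = 0.027125 rad s⁻¹ ≈ 0.0271 rad s⁻¹.

0.0271 rad s⁻¹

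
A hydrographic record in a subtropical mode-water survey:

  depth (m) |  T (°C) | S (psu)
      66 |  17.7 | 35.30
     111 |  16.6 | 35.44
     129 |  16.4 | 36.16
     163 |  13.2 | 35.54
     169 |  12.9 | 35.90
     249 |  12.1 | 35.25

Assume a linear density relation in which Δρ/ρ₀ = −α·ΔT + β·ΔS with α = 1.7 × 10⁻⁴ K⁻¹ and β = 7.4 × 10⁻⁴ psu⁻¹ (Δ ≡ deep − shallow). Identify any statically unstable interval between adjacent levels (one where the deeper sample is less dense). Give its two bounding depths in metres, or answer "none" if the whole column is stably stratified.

169–249 m

Evaluate Δρ/ρ₀ = −αΔT + βΔS across each adjacent pair:
  66–111 m: −αΔT+βΔS = −(1.7 × 10⁻⁴)(-1.1)+(7.4 × 10⁻⁴)(+0.14) = 2.9 × 10⁻⁴ → stable
  111–129 m: −αΔT+βΔS = −(1.7 × 10⁻⁴)(-0.2)+(7.4 × 10⁻⁴)(+0.72) = 5.7 × 10⁻⁴ → stable
  129–163 m: −αΔT+βΔS = −(1.7 × 10⁻⁴)(-3.2)+(7.4 × 10⁻⁴)(-0.62) = 8.5 × 10⁻⁵ → stable
  163–169 m: −αΔT+βΔS = −(1.7 × 10⁻⁴)(-0.3)+(7.4 × 10⁻⁴)(+0.36) = 3.2 × 10⁻⁴ → stable
  169–249 m: −αΔT+βΔS = −(1.7 × 10⁻⁴)(-0.8)+(7.4 × 10⁻⁴)(-0.65) = -3.5 × 10⁻⁴ → UNSTABLE
The 169–249 m interval has Δρ < 0: lighter water underlies denser water.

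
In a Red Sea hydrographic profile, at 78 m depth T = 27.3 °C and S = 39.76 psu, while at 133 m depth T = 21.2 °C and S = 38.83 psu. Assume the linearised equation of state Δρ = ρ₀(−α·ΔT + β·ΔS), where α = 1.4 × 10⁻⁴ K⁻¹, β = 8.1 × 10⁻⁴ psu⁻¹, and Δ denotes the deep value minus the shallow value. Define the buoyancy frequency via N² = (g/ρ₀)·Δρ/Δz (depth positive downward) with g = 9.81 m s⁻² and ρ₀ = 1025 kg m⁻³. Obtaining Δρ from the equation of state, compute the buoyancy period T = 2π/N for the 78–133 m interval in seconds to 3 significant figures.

ΔT = -6.1 K, ΔS = -0.93 psu (deep − shallow).
Δρ/ρ₀ = −αΔT + βΔS = 8.54 × 10⁻⁴ − 7.533 × 10⁻⁴ = 1.007 × 10⁻⁴, so Δρ ≈ 0.1032 kg m⁻³.
N² = (g/ρ₀)·Δρ/Δz = g·(Δρ/ρ₀)/Δz = 9.81 × 1.007 × 10⁻⁴ / 55 = 1.7961 × 10⁻⁵ s⁻².
N = √(1.7961 × 10⁻⁵) = 4.2380 × 10⁻³ rad s⁻¹ → T = 2π/N = 1.4826 × 10³ s ≈ 1.48 × 10³ s.

1.48 × 10³ s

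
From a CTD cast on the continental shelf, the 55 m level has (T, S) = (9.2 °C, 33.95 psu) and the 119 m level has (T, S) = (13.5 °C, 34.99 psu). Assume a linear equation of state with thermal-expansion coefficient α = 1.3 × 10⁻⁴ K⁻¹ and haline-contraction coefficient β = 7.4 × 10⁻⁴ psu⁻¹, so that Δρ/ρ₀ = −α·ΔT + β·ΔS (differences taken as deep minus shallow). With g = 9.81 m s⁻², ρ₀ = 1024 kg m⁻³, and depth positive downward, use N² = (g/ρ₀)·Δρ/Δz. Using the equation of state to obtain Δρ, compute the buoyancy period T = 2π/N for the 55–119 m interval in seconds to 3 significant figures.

ΔT = +4.3 K, ΔS = +1.04 psu (deep − shallow).
Δρ/ρ₀ = −αΔT + βΔS = -5.59 × 10⁻⁴ + 7.696 × 10⁻⁴ = 2.106 × 10⁻⁴, so Δρ ≈ 0.2157 kg m⁻³.
N² = (g/ρ₀)·Δρ/Δz = g·(Δρ/ρ₀)/Δz = 9.81 × 2.106 × 10⁻⁴ / 64 = 3.2281 × 10⁻⁵ s⁻².
N = √(3.2281 × 10⁻⁵) = 5.6816 × 10⁻³ rad s⁻¹ → T = 2π/N = 1.1059 × 10³ s ≈ 1.11 × 10³ s.

1.11 × 10³ s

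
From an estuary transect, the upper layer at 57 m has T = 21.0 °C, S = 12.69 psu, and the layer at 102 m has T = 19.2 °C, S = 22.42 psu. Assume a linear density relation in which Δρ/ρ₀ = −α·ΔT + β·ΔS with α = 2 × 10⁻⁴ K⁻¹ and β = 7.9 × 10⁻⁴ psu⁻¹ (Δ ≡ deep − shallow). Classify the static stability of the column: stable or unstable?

stable

ΔT = 19.2 − 21.0 = -1.8 K and ΔS = 22.42 − 12.69 = +9.73 psu (deep − shallow).
−αΔT = 3.60 × 10⁻⁴; βΔS = 7.6867 × 10⁻³; sum Δρ/ρ₀ = 8.0467 × 10⁻³.
Δρ/ρ₀ > 0, so Δρ > 0: deeper water is denser → statically stable.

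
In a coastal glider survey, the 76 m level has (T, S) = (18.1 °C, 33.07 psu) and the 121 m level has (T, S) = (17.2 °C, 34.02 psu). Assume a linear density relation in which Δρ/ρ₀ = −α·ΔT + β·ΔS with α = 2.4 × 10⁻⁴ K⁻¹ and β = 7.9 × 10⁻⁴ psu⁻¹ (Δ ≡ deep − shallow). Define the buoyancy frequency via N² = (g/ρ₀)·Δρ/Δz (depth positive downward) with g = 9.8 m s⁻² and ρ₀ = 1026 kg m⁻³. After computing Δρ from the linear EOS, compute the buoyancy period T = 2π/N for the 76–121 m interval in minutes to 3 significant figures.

ΔT = -0.9 K, ΔS = +0.95 psu (deep − shallow).
Δρ/ρ₀ = −αΔT + βΔS = 2.16 × 10⁻⁴ + 7.505 × 10⁻⁴ = 9.665 × 10⁻⁴, so Δρ ≈ 0.9916 kg m⁻³.
N² = (g/ρ₀)·Δρ/Δz = g·(Δρ/ρ₀)/Δz = 9.8 × 9.665 × 10⁻⁴ / 45 = 2.1048 × 10⁻⁴ s⁻².
N = √(2.1048 × 10⁻⁴) = 0.014508 rad s⁻¹ → T = 2π/N = 433.08 s = 7.2180 min ≈ 7.22 min.

7.22 min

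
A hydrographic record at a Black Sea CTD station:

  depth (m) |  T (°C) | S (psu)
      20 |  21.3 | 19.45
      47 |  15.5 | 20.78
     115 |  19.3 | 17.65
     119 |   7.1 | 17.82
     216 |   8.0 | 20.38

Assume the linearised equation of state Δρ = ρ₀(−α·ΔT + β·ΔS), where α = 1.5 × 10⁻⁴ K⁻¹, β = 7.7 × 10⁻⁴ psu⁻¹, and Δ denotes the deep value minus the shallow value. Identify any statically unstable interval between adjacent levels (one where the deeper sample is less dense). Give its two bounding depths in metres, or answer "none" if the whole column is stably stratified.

Evaluate Δρ/ρ₀ = −αΔT + βΔS across each adjacent pair:
  20–47 m: −αΔT+βΔS = −(1.5 × 10⁻⁴)(-5.8)+(7.7 × 10⁻⁴)(+1.33) = 1.9 × 10⁻³ → stable
  47–115 m: −αΔT+βΔS = −(1.5 × 10⁻⁴)(+3.8)+(7.7 × 10⁻⁴)(-3.13) = -3.0 × 10⁻³ → UNSTABLE
  115–119 m: −αΔT+βΔS = −(1.5 × 10⁻⁴)(-12.2)+(7.7 × 10⁻⁴)(+0.17) = 2.0 × 10⁻³ → stable
  119–216 m: −αΔT+βΔS = −(1.5 × 10⁻⁴)(+0.9)+(7.7 × 10⁻⁴)(+2.56) = 1.8 × 10⁻³ → stable
The 47–115 m interval has Δρ < 0: lighter water underlies denser water.

47–115 m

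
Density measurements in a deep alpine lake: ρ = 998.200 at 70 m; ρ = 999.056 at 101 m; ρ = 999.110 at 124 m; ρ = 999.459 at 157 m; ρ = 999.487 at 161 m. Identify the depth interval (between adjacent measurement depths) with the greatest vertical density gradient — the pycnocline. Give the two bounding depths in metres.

70–101 m

Compute the density gradient over each adjacent pair:
  70–101 m: Δρ/Δz = 0.856/31 = 0.028 kg m⁻⁴
  101–124 m: Δρ/Δz = 0.054/23 = 2.3 × 10⁻³ kg m⁻⁴
  124–157 m: Δρ/Δz = 0.349/33 = 0.011 kg m⁻⁴
  157–161 m: Δρ/Δz = 0.028/4 = 7.0 × 10⁻³ kg m⁻⁴
The largest gradient is in the 70–101 m interval — the pycnocline.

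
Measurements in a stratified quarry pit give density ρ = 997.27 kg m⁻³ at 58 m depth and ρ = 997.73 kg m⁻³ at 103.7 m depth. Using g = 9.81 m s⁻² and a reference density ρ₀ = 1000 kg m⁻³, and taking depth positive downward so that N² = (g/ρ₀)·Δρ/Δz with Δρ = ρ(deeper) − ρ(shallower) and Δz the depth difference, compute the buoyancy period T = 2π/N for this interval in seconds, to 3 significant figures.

632 s

Δρ = 997.73 − 997.27 = 0.46 kg m⁻³ over Δz = 103.7 − 58 = 45.7 m.
N² = (9.81/1000) × (0.46/45.7) = 9.8744 × 10⁻⁵ s⁻².
N = √(9.8744 × 10⁻⁵) = 9.9370 × 10⁻³ rad s⁻¹, so T = 2π/N = 632.30 s ≈ 632 s.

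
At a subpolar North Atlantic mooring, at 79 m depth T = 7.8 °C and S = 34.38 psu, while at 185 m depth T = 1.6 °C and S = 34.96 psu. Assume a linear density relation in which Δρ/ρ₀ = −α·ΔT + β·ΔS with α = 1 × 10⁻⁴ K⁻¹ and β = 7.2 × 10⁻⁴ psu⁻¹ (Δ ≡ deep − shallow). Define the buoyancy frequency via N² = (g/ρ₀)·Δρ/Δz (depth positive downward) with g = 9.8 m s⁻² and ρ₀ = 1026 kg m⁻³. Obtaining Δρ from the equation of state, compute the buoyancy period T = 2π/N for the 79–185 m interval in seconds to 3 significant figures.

642 s

ΔT = -6.2 K, ΔS = +0.58 psu (deep − shallow).
Δρ/ρ₀ = −αΔT + βΔS = 6.20 × 10⁻⁴ + 4.176 × 10⁻⁴ = 1.0376 × 10⁻³, so Δρ ≈ 1.065 kg m⁻³.
N² = (g/ρ₀)·Δρ/Δz = g·(Δρ/ρ₀)/Δz = 9.8 × 1.0376 × 10⁻³ / 106 = 9.5929 × 10⁻⁵ s⁻².
N = √(9.5929 × 10⁻⁵) = 9.7943 × 10⁻³ rad s⁻¹ → T = 2π/N = 641.51 s ≈ 642 s.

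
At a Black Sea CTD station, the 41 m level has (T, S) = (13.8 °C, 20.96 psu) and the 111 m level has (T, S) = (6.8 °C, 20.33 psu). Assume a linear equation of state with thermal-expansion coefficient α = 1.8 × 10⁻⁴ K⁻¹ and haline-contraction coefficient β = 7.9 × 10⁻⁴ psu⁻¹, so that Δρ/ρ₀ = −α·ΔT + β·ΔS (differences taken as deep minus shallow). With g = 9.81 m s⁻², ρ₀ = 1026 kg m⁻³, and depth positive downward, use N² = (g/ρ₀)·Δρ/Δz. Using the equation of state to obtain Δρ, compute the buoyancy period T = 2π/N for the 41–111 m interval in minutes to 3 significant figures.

ΔT = -7.0 K, ΔS = -0.63 psu (deep − shallow).
Δρ/ρ₀ = −αΔT + βΔS = 1.26 × 10⁻³ − 4.977 × 10⁻⁴ = 7.623 × 10⁻⁴, so Δρ ≈ 0.7821 kg m⁻³.
N² = (g/ρ₀)·Δρ/Δz = g·(Δρ/ρ₀)/Δz = 9.81 × 7.623 × 10⁻⁴ / 70 = 1.0683 × 10⁻⁴ s⁻².
N = √(1.0683 × 10⁻⁴) = 0.010336 rad s⁻¹ → T = 2π/N = 607.89 s = 10.131 min ≈ 10.1 min.

10.1 min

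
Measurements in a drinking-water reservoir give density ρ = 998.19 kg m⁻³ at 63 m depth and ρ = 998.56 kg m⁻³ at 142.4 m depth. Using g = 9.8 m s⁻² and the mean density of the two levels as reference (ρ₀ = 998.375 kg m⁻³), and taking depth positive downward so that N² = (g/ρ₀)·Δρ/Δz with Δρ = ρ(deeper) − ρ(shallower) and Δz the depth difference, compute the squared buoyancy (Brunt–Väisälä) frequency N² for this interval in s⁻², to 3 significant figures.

Δρ = 998.56 − 998.19 = 0.37 kg m⁻³ over Δz = 142.4 − 63 = 79.4 m.
N² = (9.8/998.375) × (0.37/79.4) = 4.5742 × 10⁻⁵ s⁻² ≈ 4.57 × 10⁻⁵ s⁻².
Since Δρ > 0 the layer is stably stratified.

4.57 × 10⁻⁵ s⁻²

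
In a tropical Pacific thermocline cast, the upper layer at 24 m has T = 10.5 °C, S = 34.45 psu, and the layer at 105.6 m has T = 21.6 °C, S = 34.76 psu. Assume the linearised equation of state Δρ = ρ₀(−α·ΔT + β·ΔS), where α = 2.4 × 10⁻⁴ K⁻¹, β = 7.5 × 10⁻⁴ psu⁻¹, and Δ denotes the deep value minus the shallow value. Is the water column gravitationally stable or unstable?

unstable

ΔT = 21.6 − 10.5 = +11.1 K and ΔS = 34.76 − 34.45 = +0.31 psu (deep − shallow).
−αΔT = -2.664 × 10⁻³; βΔS = 2.325 × 10⁻⁴; sum Δρ/ρ₀ = -2.4315 × 10⁻³.
Δρ/ρ₀ < 0, so Δρ < 0: deeper water is lighter → statically unstable; the column would overturn.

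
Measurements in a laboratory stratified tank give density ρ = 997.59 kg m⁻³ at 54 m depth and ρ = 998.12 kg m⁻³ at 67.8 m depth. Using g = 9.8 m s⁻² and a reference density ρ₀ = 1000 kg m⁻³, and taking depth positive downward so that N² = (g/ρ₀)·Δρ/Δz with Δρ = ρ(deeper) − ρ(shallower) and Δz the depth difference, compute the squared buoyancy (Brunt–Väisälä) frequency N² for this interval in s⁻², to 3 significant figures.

Δρ = 998.12 − 997.59 = 0.53 kg m⁻³ over Δz = 67.8 − 54 = 13.8 m.
N² = (9.8/1000) × (0.53/13.8) = 3.7638 × 10⁻⁴ s⁻² ≈ 3.76 × 10⁻⁴ s⁻².

3.76 × 10⁻⁴ s⁻²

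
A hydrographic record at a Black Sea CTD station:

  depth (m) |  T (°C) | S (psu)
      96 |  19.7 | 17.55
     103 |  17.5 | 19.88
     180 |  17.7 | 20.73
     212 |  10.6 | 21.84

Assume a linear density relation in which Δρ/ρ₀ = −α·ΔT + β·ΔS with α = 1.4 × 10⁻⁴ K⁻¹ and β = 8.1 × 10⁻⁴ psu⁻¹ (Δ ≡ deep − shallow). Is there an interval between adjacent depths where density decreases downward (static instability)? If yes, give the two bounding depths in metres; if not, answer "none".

none

Evaluate Δρ/ρ₀ = −αΔT + βΔS across each adjacent pair:
  96–103 m: −αΔT+βΔS = −(1.4 × 10⁻⁴)(-2.2)+(8.1 × 10⁻⁴)(+2.33) = 2.2 × 10⁻³ → stable
  103–180 m: −αΔT+βΔS = −(1.4 × 10⁻⁴)(+0.2)+(8.1 × 10⁻⁴)(+0.85) = 6.6 × 10⁻⁴ → stable
  180–212 m: −αΔT+βΔS = −(1.4 × 10⁻⁴)(-7.1)+(8.1 × 10⁻⁴)(+1.11) = 1.9 × 10⁻³ → stable
Every interval has Δρ > 0: the column is stably stratified throughout.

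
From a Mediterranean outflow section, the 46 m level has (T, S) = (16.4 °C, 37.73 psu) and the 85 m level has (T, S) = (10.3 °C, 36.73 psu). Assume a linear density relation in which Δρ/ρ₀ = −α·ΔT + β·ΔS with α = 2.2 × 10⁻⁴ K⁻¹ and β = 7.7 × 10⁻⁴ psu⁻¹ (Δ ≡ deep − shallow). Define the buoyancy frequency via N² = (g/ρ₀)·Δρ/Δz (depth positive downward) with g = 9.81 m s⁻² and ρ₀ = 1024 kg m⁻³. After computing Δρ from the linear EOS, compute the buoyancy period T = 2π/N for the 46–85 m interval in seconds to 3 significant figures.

ΔT = -6.1 K, ΔS = -1.00 psu (deep − shallow).
Δρ/ρ₀ = −αΔT + βΔS = 1.342 × 10⁻³ − 7.70 × 10⁻⁴ = 5.72 × 10⁻⁴, so Δρ ≈ 0.5857 kg m⁻³.
N² = (g/ρ₀)·Δρ/Δz = g·(Δρ/ρ₀)/Δz = 9.81 × 5.72 × 10⁻⁴ / 39 = 1.4388 × 10⁻⁴ s⁻².
N = √(1.4388 × 10⁻⁴) = 0.011995 rad s⁻¹ → T = 2π/N = 523.82 s ≈ 524 s.

524 s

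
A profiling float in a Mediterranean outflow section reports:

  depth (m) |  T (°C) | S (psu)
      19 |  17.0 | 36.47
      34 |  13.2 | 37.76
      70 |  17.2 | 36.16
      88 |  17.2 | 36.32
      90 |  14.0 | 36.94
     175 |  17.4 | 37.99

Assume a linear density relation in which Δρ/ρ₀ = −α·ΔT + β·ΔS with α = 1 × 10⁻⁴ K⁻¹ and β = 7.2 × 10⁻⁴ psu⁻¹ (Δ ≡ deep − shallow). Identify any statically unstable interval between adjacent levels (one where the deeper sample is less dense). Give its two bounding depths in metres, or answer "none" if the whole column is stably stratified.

Evaluate Δρ/ρ₀ = −αΔT + βΔS across each adjacent pair:
  19–34 m: −αΔT+βΔS = −(1 × 10⁻⁴)(-3.8)+(7.2 × 10⁻⁴)(+1.29) = 1.3 × 10⁻³ → stable
  34–70 m: −αΔT+βΔS = −(1 × 10⁻⁴)(+4.0)+(7.2 × 10⁻⁴)(-1.60) = -1.6 × 10⁻³ → UNSTABLE
  70–88 m: −αΔT+βΔS = −(1 × 10⁻⁴)(+0.0)+(7.2 × 10⁻⁴)(+0.16) = 1.2 × 10⁻⁴ → stable
  88–90 m: −αΔT+βΔS = −(1 × 10⁻⁴)(-3.2)+(7.2 × 10⁻⁴)(+0.62) = 7.7 × 10⁻⁴ → stable
  90–175 m: −αΔT+βΔS = −(1 × 10⁻⁴)(+3.4)+(7.2 × 10⁻⁴)(+1.05) = 4.2 × 10⁻⁴ → stable
The 34–70 m interval has Δρ < 0: lighter water underlies denser water.

34–70 m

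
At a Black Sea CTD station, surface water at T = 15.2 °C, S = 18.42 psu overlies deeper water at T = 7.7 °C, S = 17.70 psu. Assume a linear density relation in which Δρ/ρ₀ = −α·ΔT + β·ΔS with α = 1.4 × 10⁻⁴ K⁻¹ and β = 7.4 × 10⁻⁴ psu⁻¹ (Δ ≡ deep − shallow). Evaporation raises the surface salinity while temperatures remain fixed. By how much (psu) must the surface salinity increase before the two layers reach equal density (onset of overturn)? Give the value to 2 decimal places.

Neutral buoyancy requires −α(T_deep − T_surf) + β(S_deep − S_surf′) = 0.
S_surf′ = S_deep − (α/β)·ΔT = 17.70 − (1.4 × 10⁻⁴/7.4 × 10⁻⁴)·(-7.5) = 19.1189 psu.
Increase required: 19.1189 − 18.42 = 0.6989 psu.

0.70 psu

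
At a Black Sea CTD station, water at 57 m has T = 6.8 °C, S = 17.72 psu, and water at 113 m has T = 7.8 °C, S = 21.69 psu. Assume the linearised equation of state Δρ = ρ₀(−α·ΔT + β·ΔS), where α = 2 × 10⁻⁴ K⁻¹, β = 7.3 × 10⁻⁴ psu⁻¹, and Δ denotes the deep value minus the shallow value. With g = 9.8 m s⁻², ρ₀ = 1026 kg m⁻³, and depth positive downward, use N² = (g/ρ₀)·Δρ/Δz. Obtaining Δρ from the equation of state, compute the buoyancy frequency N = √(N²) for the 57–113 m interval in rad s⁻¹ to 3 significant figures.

ΔT = +1.0 K, ΔS = +3.97 psu (deep − shallow).
Δρ/ρ₀ = −αΔT + βΔS = -2.00 × 10⁻⁴ + 2.8981 × 10⁻³ = 2.6981 × 10⁻³, so Δρ ≈ 2.768 kg m⁻³.
N² = (g/ρ₀)·Δρ/Δz = g·(Δρ/ρ₀)/Δz = 9.8 × 2.6981 × 10⁻³ / 56 = 4.7217 × 10⁻⁴ s⁻².
N = √(4.7217 × 10⁻⁴) = 0.021729 rad s⁻¹ ≈ 0.0217 rad s⁻¹.

0.0217 rad s⁻¹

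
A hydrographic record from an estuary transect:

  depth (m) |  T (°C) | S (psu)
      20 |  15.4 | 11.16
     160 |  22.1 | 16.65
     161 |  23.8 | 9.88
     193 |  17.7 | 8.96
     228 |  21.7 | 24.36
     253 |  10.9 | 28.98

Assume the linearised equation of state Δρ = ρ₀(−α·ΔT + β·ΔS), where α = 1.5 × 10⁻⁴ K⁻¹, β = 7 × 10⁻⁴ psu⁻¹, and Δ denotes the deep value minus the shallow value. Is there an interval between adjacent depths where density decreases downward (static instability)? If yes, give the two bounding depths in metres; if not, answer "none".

160–161 m

Evaluate Δρ/ρ₀ = −αΔT + βΔS across each adjacent pair:
  20–160 m: −αΔT+βΔS = −(1.5 × 10⁻⁴)(+6.7)+(7 × 10⁻⁴)(+5.49) = 2.8 × 10⁻³ → stable
  160–161 m: −αΔT+βΔS = −(1.5 × 10⁻⁴)(+1.7)+(7 × 10⁻⁴)(-6.77) = -5.0 × 10⁻³ → UNSTABLE
  161–193 m: −αΔT+βΔS = −(1.5 × 10⁻⁴)(-6.1)+(7 × 10⁻⁴)(-0.92) = 2.7 × 10⁻⁴ → stable
  193–228 m: −αΔT+βΔS = −(1.5 × 10⁻⁴)(+4.0)+(7 × 10⁻⁴)(+15.40) = 0.010 → stable
  228–253 m: −αΔT+βΔS = −(1.5 × 10⁻⁴)(-10.8)+(7 × 10⁻⁴)(+4.62) = 4.9 × 10⁻³ → stable
The 160–161 m interval has Δρ < 0: lighter water underlies denser water.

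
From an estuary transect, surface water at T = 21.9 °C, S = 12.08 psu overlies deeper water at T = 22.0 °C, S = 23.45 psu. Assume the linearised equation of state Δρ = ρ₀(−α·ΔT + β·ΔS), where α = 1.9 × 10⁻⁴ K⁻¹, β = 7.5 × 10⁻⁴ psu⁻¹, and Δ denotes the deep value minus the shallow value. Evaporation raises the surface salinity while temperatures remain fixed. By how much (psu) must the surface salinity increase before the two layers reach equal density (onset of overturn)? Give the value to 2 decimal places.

11.34 psu

Neutral buoyancy requires −α(T_deep − T_surf) + β(S_deep − S_surf′) = 0.
S_surf′ = S_deep − (α/β)·ΔT = 23.45 − (1.9 × 10⁻⁴/7.5 × 10⁻⁴)·(+0.1) = 23.4247 psu.
Increase required: 23.4247 − 12.08 = 11.3447 psu.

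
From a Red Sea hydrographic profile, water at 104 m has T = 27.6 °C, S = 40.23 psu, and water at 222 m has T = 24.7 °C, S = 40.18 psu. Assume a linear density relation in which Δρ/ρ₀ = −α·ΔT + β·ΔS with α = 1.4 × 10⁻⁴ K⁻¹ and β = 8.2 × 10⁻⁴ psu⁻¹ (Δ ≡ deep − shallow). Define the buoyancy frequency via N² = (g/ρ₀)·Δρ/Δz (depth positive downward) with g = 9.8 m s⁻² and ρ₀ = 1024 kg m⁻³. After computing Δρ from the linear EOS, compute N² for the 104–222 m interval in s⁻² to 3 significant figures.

3.03 × 10⁻⁵ s⁻²

ΔT = -2.9 K, ΔS = -0.05 psu (deep − shallow).
Δρ/ρ₀ = −αΔT + βΔS = 4.06 × 10⁻⁴ − 4.10 × 10⁻⁵ = 3.65 × 10⁻⁴, so Δρ ≈ 0.3738 kg m⁻³.
N² = (g/ρ₀)·Δρ/Δz = g·(Δρ/ρ₀)/Δz = 9.8 × 3.65 × 10⁻⁴ / 118 = 3.0314 × 10⁻⁵ s⁻² ≈ 3.03 × 10⁻⁵ s⁻².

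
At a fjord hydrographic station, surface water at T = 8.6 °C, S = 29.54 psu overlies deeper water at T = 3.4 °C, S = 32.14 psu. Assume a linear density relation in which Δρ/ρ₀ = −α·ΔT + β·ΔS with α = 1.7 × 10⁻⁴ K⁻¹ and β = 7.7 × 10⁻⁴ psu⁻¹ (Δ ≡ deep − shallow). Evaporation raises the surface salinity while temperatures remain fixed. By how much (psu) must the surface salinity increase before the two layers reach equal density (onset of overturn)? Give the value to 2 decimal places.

3.75 psu

Neutral buoyancy requires −α(T_deep − T_surf) + β(S_deep − S_surf′) = 0.
S_surf′ = S_deep − (α/β)·ΔT = 32.14 − (1.7 × 10⁻⁴/7.7 × 10⁻⁴)·(-5.2) = 33.2881 psu.
Increase required: 33.2881 − 29.54 = 3.7481 psu.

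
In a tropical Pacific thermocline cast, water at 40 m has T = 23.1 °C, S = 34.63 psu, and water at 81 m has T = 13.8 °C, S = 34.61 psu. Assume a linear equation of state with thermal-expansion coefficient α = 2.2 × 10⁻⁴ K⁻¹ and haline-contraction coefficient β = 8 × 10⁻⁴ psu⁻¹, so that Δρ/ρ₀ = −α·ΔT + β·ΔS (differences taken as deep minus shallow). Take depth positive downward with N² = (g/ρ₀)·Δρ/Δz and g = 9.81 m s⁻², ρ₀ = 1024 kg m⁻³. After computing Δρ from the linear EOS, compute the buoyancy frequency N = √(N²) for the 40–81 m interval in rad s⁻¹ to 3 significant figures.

0.0220 rad s⁻¹

ΔT = -9.3 K, ΔS = -0.02 psu (deep − shallow).
Δρ/ρ₀ = −αΔT + βΔS = 2.046 × 10⁻³ − 1.60 × 10⁻⁵ = 2.03 × 10⁻³, so Δρ ≈ 2.079 kg m⁻³.
N² = (g/ρ₀)·Δρ/Δz = g·(Δρ/ρ₀)/Δz = 9.81 × 2.03 × 10⁻³ / 41 = 4.8571 × 10⁻⁴ s⁻².
N = √(4.8571 × 10⁻⁴) = 0.022039 rad s⁻¹ ≈ 0.0220 rad s⁻¹.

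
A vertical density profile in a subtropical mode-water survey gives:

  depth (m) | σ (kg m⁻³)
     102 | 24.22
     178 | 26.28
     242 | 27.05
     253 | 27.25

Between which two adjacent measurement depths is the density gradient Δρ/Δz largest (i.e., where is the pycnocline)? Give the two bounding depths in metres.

102–178 m

Compute the density gradient over each adjacent pair:
  102–178 m: Δρ/Δz = 2.06/76 = 0.027 kg m⁻⁴
  178–242 m: Δρ/Δz = 0.77/64 = 0.012 kg m⁻⁴
  242–253 m: Δρ/Δz = 0.20/11 = 0.018 kg m⁻⁴
The largest gradient is in the 102–178 m interval — the pycnocline.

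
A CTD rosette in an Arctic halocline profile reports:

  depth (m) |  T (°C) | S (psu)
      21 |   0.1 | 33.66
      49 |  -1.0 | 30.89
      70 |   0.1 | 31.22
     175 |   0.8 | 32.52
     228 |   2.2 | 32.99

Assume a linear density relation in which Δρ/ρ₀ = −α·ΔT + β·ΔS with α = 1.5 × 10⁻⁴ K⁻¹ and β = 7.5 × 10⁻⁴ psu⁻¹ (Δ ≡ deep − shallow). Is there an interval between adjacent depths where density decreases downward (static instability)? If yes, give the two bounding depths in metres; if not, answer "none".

21–49 m

Evaluate Δρ/ρ₀ = −αΔT + βΔS across each adjacent pair:
  21–49 m: −αΔT+βΔS = −(1.5 × 10⁻⁴)(-1.1)+(7.5 × 10⁻⁴)(-2.77) = -1.9 × 10⁻³ → UNSTABLE
  49–70 m: −αΔT+βΔS = −(1.5 × 10⁻⁴)(+1.1)+(7.5 × 10⁻⁴)(+0.33) = 8.2 × 10⁻⁵ → stable
  70–175 m: −αΔT+βΔS = −(1.5 × 10⁻⁴)(+0.7)+(7.5 × 10⁻⁴)(+1.30) = 8.7 × 10⁻⁴ → stable
  175–228 m: −αΔT+βΔS = −(1.5 × 10⁻⁴)(+1.4)+(7.5 × 10⁻⁴)(+0.47) = 1.4 × 10⁻⁴ → stable
The 21–49 m interval has Δρ < 0: lighter water underlies denser water.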